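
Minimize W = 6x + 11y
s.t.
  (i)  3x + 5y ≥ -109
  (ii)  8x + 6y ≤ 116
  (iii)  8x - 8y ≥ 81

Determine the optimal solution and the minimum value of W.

x = 617/11, y = -610/11, minimum W = -3008/11

Vertices and W = 6x + 11y:
  (617/11, -610/11) → W = -3008/11
  (-467/64, -1115/64) → W = -15067/64
  (101/8, 5/2) → W = 413/4

At the optimal vertex, 3x + 5y = -109 and 8x + 6y = 116.
Solving simultaneously gives x = 617/11, y = -610/11.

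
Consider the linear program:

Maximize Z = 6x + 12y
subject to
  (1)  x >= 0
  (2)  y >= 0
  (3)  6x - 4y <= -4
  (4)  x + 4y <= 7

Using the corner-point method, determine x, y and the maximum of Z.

x = 3/7, y = 23/14, maximum Z = 156/7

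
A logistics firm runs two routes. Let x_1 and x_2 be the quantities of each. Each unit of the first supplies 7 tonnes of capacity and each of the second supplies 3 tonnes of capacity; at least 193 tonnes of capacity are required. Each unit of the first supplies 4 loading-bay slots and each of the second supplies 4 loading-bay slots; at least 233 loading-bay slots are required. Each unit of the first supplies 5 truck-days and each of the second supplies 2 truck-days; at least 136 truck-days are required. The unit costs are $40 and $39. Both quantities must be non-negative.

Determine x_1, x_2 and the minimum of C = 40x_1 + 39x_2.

The feasible region is unbounded (it extends along (0, 1), (1, 0)), but C strictly increases along every unbounded feasible direction, so there is no improving ray and the minimum is attained at a vertex.

At the optimal vertex, 4x_1 + 4x_2 = 233 and 5x_1 + 2x_2 = 136.
Solving simultaneously gives x_1 = 13/2, x_2 = 207/4.

x_1 = 13/2, x_2 = 207/4, minimum C = 9113/4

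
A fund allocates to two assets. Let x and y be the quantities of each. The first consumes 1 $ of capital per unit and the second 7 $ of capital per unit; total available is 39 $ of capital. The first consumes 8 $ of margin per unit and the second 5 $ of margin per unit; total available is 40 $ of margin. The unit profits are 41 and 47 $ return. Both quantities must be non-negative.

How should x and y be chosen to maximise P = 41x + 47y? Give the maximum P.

Feasible corners and P = 41x + 47y:
  (0, 0) → P = 0
  (0, 39/7) → P = 1833/7
  (5, 0) → P = 205
  (5/3, 16/3) → P = 319

x = 5/3, y = 16/3, maximum P = 319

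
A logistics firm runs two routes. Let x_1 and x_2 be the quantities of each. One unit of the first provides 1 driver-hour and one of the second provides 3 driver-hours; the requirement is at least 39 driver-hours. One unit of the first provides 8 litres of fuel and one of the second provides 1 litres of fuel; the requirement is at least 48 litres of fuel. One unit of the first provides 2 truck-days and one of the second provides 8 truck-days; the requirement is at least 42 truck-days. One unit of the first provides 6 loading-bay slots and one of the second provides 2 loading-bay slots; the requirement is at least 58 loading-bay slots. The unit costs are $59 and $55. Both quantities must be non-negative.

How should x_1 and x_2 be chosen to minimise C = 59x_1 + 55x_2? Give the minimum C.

x_1 = 6, x_2 = 11, minimum C = 959

Extreme points and C = 59x_1 + 55x_2:
  (0, 48) → C = 2640
  (39, 0) → C = 2301
  (6, 11) → C = 959
  (19/5, 88/5) → C = 5961/5
The feasible region is unbounded (it extends along (0, 1), (1, 0)), but C strictly increases along every unbounded feasible direction, so there is no improving ray and the minimum is attained at a vertex.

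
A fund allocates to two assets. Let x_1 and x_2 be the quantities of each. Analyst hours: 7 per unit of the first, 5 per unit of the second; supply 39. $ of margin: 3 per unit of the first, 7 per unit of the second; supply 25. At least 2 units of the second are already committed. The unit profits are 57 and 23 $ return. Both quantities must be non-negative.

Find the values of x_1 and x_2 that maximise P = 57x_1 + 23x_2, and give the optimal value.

x_1 = 11/3, x_2 = 2, maximum P = 255

Extreme points and P = 57x_1 + 23x_2:
  (0, 25/7) → P = 575/7
  (0, 2) → P = 46
  (11/3, 2) → P = 255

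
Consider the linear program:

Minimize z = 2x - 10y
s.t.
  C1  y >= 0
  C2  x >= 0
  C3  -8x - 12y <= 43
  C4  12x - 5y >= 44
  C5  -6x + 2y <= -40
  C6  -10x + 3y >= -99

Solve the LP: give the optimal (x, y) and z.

x = 363/14, y = 374/7, minimum z = -3377/7

Extreme points and z = 2x - 10y:
  (20/3, 0) → z = 40/3
  (99/10, 0) → z = 99/5
  (56/3, 36) → z = -968/3
  (363/14, 374/7) → z = -3377/7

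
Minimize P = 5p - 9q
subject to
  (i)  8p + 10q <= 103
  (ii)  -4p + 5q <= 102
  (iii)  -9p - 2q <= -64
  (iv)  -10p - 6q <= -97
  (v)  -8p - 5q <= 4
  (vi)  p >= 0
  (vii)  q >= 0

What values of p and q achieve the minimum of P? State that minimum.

Corner points and P = 5p - 9q:
  (88/13, 127/26) → P = -263/26
  (103/8, 0) → P = 515/8
  (97/10, 0) → P = 97/2

The optimum lies where 8p + 10q = 103 and -10p - 6q = -97.
Solving simultaneously gives p = 88/13, q = 127/26.

p = 88/13, q = 127/26, minimum P = -263/26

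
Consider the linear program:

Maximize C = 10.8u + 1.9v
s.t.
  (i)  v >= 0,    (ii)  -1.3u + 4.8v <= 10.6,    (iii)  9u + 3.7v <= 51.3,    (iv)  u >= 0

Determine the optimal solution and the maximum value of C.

u = 5.7, v = 0, maximum C = 61.56

Corner points and C = 10.8u + 1.9v:
  (57/10, 0) → C = 1539/25
  (0, 0) → C = 0
  (20702/4801, 16209/4801) → C = 2543787/48010
  (0, 53/24) → C = 1007/240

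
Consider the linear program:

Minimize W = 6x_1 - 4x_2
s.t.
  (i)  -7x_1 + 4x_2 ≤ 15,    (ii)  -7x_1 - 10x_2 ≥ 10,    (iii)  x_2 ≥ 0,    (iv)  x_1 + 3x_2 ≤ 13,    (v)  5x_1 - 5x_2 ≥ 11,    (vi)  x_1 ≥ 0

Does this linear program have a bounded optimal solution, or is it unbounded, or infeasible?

infeasible

The boundaries -7x_1 - 10x_2 = 10 and 5x_1 - 5x_2 = 11 meet at (12/17, -127/85), but that point violates x_2 ≥ 0. Every candidate vertex is excluded by some other constraint, so the feasible region is empty.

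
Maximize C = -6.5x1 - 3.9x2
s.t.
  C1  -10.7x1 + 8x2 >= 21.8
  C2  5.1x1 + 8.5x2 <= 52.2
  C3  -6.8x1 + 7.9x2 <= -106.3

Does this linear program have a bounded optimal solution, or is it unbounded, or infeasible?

unbounded

From the feasible point (-102262/3013, -128565/3013), moving in the direction (-7.9, -6.8) keeps every constraint satisfied while C increases without bound.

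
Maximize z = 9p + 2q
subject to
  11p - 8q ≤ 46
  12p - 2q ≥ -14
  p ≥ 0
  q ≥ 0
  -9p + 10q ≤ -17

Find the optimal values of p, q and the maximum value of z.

Corner points and z = 9p + 2q:
  (46/11, 0) → z = 414/11
  (162/19, 227/38) → z = 1685/19
  (17/9, 0) → z = 17

At the optimal vertex, 11p - 8q = 46 and -9p + 10q = -17.
Solving simultaneously gives p = 162/19, q = 227/38.

p = 162/19, q = 227/38, maximum z = 1685/19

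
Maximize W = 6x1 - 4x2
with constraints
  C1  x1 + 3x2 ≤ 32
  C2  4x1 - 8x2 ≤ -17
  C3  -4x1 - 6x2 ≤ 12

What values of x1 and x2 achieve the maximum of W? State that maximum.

Vertices and W = 6x1 - 4x2:
  (41/4, 29/4) → W = 65/2
  (-38, 70/3) → W = -964/3
  (-99/28, 5/14) → W = -317/14

At the optimal vertex, x1 + 3x2 = 32 and 4x1 - 8x2 = -17.
Solving simultaneously gives x1 = 41/4, x2 = 29/4.

x1 = 41/4, x2 = 29/4, maximum W = 65/2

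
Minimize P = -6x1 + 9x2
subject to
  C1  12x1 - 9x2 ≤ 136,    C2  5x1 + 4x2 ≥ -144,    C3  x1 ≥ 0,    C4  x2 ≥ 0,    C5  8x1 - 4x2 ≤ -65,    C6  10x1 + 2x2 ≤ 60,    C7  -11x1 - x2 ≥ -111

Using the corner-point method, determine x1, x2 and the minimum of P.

Vertices and P = -6x1 + 9x2:
  (0, 65/4) → P = 585/4
  (0, 30) → P = 270
  (55/28, 565/28) → P = 4755/28

x1 = 0, x2 = 65/4, minimum P = 585/4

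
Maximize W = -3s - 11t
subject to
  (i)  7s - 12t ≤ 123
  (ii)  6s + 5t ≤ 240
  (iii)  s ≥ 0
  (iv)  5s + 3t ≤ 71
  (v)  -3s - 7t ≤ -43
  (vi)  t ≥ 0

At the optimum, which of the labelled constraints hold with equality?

Vertices and W = -3s - 11t:
  (0, 71/3) → W = -781/3
  (0, 43/7) → W = -473/7
  (184/13, 1/13) → W = -563/13

The maximum is at (184/13, 1/13). Substituting into each constraint, equality holds for (iv) and (v); the remaining constraints have slack.

(iv) and (v)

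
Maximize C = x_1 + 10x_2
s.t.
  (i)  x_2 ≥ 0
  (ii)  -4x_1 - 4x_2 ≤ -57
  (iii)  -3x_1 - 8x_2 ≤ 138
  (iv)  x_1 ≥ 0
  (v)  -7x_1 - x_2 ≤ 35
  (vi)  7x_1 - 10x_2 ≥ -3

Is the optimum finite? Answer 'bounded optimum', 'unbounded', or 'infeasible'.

From the feasible point (57/4, 0), moving in the direction (10, 7) keeps every constraint satisfied while C increases without bound.

unbounded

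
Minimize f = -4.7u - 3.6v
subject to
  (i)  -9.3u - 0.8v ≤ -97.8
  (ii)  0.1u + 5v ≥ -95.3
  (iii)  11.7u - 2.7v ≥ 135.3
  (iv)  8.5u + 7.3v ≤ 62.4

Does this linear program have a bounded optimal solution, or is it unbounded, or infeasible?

bounded optimum

Vertices and f = -4.7u - 3.6v:
  (28262/2321, -89607/4642) → f = 142306/11605
  (66402/6109, -25098/6109) → f = -1108683/30545
  (100769/4177, -81629/4177) → f = -1797499/41770
The feasible region has finitely many vertices and no improving ray; the minimum is -1797499/41770 at (100769/4177, -81629/4177).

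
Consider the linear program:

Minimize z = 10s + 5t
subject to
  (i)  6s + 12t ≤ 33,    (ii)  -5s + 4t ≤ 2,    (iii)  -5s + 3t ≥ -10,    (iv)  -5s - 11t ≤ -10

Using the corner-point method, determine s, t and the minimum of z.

s = 6/25, t = 4/5, minimum z = 32/5

Extreme points and z = 10s + 5t:
  (9/7, 59/28) → z = 655/28
  (73/26, 35/26) → z = 905/26
  (6/25, 4/5) → z = 32/5
  (2, 0) → z = 20

At the optimal vertex, -5s + 4t = 2 and -5s - 11t = -10.
Solving simultaneously gives s = 6/25, t = 4/5.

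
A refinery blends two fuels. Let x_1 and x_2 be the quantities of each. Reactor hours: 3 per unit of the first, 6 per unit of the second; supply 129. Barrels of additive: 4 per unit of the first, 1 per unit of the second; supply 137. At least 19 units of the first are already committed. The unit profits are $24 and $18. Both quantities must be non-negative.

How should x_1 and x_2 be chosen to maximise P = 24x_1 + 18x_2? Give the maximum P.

x_1 = 33, x_2 = 5, maximum P = 882

Extreme points and P = 24x_1 + 18x_2:
  (137/4, 0) → P = 822
  (19, 0) → P = 456
  (33, 5) → P = 882
  (19, 12) → P = 672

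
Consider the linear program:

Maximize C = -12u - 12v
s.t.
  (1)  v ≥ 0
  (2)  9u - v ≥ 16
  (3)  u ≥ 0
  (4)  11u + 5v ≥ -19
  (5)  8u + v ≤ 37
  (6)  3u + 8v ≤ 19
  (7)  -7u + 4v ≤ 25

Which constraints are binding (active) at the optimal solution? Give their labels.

(1) and (2)

Feasible corners and C = -12u - 12v:
  (16/9, 0) → C = -64/3
  (37/8, 0) → C = -111/2
  (49/25, 41/25) → C = -216/5
  (277/61, 41/61) → C = -3816/61

The maximum is at (16/9, 0). Substituting into each constraint, equality holds for (1) and (2); the remaining constraints have slack.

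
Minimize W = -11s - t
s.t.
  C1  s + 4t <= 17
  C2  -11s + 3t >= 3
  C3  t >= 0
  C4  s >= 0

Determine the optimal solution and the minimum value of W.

s = 39/47, t = 190/47, minimum W = -619/47

Vertices and W = -11s - t:
  (39/47, 190/47) → W = -619/47
  (0, 17/4) → W = -17/4
  (0, 1) → W = -1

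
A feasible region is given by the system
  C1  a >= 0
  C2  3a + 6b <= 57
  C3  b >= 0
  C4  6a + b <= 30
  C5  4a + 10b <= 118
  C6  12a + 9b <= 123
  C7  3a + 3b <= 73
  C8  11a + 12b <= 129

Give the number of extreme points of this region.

Pairwise boundary intersections that survive every other constraint:
  (0, 19/2)
  (0, 0)
  (3, 8)
  (5, 0)
  (231/61, 444/61)

5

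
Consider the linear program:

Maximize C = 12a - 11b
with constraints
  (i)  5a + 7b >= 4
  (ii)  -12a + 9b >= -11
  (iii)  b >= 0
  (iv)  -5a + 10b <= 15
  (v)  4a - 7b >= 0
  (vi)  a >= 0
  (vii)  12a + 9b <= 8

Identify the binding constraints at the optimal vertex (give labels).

(i) and (vii)

Extreme points and C = 12a - 11b:
  (4/9, 16/63) → C = 160/63
  (20/39, 8/39) → C = 152/39
  (7/15, 4/15) → C = 8/3

The maximum is at (20/39, 8/39). Substituting into each constraint, equality holds for (i) and (vii); the remaining constraints have slack.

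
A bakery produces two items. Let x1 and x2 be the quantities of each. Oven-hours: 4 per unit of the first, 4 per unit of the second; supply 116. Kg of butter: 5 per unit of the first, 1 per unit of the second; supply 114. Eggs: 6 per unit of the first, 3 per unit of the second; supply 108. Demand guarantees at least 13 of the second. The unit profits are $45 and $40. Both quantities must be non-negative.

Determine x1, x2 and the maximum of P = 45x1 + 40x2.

Corner points and P = 45x1 + 40x2:
  (0, 29) → P = 1160
  (0, 13) → P = 520
  (7, 22) → P = 1195
  (23/2, 13) → P = 2075/2

x1 = 7, x2 = 22, maximum P = 1195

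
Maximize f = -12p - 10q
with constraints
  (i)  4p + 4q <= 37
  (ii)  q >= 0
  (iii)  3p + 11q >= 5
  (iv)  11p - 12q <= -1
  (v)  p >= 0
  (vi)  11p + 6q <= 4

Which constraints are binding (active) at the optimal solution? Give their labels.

Vertices and f = -12p - 10q:
  (0, 5/11) → f = -50/11
  (14/103, 43/103) → f = -598/103
  (0, 2/3) → f = -20/3

The maximum is at (0, 5/11). Substituting into each constraint, equality holds for (iii) and (v); the remaining constraints have slack.

(iii) and (v)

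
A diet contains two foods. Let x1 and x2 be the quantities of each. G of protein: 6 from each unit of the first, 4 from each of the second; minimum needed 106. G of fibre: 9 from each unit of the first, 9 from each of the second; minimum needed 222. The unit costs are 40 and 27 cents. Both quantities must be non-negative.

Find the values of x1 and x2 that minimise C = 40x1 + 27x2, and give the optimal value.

Feasible corners and C = 40x1 + 27x2:
  (0, 53/2) → C = 1431/2
  (74/3, 0) → C = 2960/3
  (11/3, 21) → C = 2141/3
The feasible region is unbounded (it extends along (0, 1), (1, 0)), but C strictly increases along every unbounded feasible direction, so there is no improving ray and the minimum is attained at a vertex.

At the optimal vertex, 6x1 + 4x2 = 106 and 9x1 + 9x2 = 222.
Solving simultaneously gives x1 = 11/3, x2 = 21.

x1 = 11/3, x2 = 21, minimum C = 2141/3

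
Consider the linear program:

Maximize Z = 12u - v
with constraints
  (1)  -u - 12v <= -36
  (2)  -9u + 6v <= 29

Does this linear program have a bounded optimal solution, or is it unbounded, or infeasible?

unbounded

From the feasible point (-22/19, 353/114), moving in the direction (6, 9) keeps every constraint satisfied while Z increases without bound.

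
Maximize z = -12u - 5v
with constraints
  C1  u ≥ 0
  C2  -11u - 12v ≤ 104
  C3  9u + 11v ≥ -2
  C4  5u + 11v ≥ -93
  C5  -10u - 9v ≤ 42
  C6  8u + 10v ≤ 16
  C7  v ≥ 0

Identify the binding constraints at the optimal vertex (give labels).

C1 and C7

Extreme points and z = -12u - 5v:
  (0, 8/5) → z = -8
  (0, 0) → z = 0
  (2, 0) → z = -24

The maximum is at (0, 0). Substituting into each constraint, equality holds for C1 and C7; the remaining constraints have slack.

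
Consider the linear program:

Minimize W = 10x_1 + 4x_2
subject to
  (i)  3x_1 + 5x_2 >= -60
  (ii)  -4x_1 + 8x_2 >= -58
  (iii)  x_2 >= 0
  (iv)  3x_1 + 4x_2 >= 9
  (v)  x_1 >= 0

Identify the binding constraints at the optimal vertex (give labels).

Vertices and W = 10x_1 + 4x_2:
  (29/2, 0) → W = 145
  (3, 0) → W = 30
  (0, 9/4) → W = 9
The feasible region is unbounded (it extends along (0, 1), (2, 1)), but W strictly increases along every unbounded feasible direction, so there is no improving ray and the minimum is attained at a vertex.

The minimum is at (0, 9/4). Substituting into each constraint, equality holds for (iv) and (v); the remaining constraints have slack.

(iv) and (v)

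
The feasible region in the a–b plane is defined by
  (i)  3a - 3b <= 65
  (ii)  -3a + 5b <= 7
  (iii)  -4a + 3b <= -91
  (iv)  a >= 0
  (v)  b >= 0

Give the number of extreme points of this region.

The feasible vertices (each the meet of two boundaries and inside every other half-plane) are:
  (173/3, 36)
  (26, 13/3)
  (476/11, 301/11)

3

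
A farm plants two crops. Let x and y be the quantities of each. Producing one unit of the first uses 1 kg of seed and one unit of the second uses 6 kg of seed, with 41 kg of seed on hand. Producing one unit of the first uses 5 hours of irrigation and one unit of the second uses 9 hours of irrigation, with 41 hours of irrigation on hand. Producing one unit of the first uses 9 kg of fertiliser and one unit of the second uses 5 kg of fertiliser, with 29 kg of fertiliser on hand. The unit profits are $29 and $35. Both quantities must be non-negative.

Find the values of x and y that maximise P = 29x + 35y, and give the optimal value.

x = 1, y = 4, maximum P = 169

Corner points and P = 29x + 35y:
  (0, 0) → P = 0
  (0, 41/9) → P = 1435/9
  (29/9, 0) → P = 841/9
  (1, 4) → P = 169

At the optimal vertex, 5x + 9y = 41 and 9x + 5y = 29.
Solving simultaneously gives x = 1, y = 4.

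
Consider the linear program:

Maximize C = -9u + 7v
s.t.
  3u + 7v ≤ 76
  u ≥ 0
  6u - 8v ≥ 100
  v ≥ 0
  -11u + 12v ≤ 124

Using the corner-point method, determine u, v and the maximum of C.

Feasible corners and C = -9u + 7v:
  (218/11, 26/11) → C = -1780/11
  (76/3, 0) → C = -228
  (50/3, 0) → C = -150

u = 50/3, v = 0, maximum C = -150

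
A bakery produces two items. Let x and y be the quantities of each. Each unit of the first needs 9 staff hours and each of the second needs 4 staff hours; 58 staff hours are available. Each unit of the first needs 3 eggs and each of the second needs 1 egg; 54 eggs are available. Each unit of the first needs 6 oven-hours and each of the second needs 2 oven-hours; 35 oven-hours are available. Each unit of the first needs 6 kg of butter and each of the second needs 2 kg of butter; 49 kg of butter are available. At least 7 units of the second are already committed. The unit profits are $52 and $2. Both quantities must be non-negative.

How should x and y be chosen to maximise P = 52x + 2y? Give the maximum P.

x = 10/3, y = 7, maximum P = 562/3

Feasible corners and P = 52x + 2y:
  (0, 29/2) → P = 29
  (0, 7) → P = 14
  (10/3, 7) → P = 562/3

The binding constraints are 9x + 4y = 58 and y = 7.
Solving simultaneously gives x = 10/3, y = 7.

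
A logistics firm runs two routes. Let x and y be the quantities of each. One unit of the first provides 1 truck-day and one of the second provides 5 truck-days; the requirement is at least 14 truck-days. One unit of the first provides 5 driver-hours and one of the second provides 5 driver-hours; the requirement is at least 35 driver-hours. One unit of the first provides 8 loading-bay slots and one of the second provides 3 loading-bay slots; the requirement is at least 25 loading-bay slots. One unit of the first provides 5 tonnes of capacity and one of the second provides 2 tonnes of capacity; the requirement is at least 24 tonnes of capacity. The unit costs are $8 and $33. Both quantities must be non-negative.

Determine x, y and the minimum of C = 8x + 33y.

x = 21/4, y = 7/4, minimum C = 399/4

Vertices and C = 8x + 33y:
  (0, 12) → C = 396
  (14, 0) → C = 112
  (21/4, 7/4) → C = 399/4
  (10/3, 11/3) → C = 443/3
The feasible region is unbounded (it extends along (0, 1), (1, 0)), but C strictly increases along every unbounded feasible direction, so there is no improving ray and the minimum is attained at a vertex.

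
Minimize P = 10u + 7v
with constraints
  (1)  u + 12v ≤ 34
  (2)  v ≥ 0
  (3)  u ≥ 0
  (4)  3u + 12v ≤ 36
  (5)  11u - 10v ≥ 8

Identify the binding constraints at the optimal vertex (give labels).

(2) and (5)

Vertices and P = 10u + 7v:
  (12, 0) → P = 120
  (8/11, 0) → P = 80/11
  (76/27, 62/27) → P = 398/9

The minimum is at (8/11, 0). Substituting into each constraint, equality holds for (2) and (5); the remaining constraints have slack.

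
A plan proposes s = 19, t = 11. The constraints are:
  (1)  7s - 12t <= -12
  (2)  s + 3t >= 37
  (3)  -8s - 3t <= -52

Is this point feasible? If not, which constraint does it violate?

Constraint (1): 7s - 12t = 1, which is not ≤ -12. All other constraints are satisfied.

not feasible — violates (1)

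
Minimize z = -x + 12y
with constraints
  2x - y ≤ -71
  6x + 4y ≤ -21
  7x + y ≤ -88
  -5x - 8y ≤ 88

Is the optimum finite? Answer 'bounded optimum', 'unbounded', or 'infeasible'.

bounded optimum

Extreme points and z = -x + 12y:
  (-305/14, 192/7) → z = 4913/14
  (-656/21, 179/21) → z = 2804/21
The feasible region has finitely many vertices and no improving ray; the minimum is 2804/21 at (-656/21, 179/21).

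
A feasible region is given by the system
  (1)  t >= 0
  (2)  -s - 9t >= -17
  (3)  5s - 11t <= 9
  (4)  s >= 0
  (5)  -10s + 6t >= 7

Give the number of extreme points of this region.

Pairwise boundary intersections that survive every other constraint:
  (0, 17/9)
  (13/32, 59/32)
  (0, 7/6)

3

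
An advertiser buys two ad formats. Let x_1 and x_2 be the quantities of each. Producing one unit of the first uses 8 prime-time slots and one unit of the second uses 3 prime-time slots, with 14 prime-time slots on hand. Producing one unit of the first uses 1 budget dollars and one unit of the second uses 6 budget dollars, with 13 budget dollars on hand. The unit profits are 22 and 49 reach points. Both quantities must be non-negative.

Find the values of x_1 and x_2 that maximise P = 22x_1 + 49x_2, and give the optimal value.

Extreme points and P = 22x_1 + 49x_2:
  (0, 0) → P = 0
  (0, 13/6) → P = 637/6
  (7/4, 0) → P = 77/2
  (1, 2) → P = 120

At the optimal vertex, 8x_1 + 3x_2 = 14 and x_1 + 6x_2 = 13.
Solving simultaneously gives x_1 = 1, x_2 = 2.

x_1 = 1, x_2 = 2, maximum P = 120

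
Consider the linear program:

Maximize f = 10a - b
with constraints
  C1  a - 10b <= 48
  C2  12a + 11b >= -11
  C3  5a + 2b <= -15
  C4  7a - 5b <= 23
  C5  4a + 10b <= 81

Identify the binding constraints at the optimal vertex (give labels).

Extreme points and f = 10a - b:
  (-143/31, 125/31) → f = -1555/31
  (-1001/76, 254/19) → f = -5513/38
  (-52/7, 155/14) → f = -1195/14

The maximum is at (-143/31, 125/31). Substituting into each constraint, equality holds for C2 and C3; the remaining constraints have slack.

C2 and C3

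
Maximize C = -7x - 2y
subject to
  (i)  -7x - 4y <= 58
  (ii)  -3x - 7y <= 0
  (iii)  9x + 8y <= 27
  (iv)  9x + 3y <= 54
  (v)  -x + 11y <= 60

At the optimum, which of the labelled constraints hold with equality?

(ii) and (v)

Vertices and C = -7x - 2y:
  (63/13, -27/13) → C = -387/13
  (-21/2, 9/2) → C = 129/2
  (-183/107, 567/107) → C = 147/107

The maximum is at (-21/2, 9/2). Substituting into each constraint, equality holds for (ii) and (v); the remaining constraints have slack.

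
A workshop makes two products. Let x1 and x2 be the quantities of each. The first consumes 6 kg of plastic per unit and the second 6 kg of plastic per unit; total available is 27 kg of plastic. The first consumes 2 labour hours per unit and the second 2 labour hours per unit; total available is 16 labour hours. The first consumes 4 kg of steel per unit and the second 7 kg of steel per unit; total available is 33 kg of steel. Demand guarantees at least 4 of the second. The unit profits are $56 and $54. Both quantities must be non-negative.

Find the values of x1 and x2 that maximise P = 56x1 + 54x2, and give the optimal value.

x1 = 1/2, x2 = 4, maximum P = 244

Feasible corners and P = 56x1 + 54x2:
  (0, 9/2) → P = 243
  (0, 4) → P = 216
  (1/2, 4) → P = 244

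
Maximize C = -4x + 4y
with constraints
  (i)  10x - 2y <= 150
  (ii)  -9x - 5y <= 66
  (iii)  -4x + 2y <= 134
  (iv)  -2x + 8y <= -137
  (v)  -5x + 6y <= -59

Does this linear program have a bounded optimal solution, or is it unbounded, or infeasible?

Corner points and C = -4x + 4y:
  (309/34, -1005/34) → C = -2628/17
  (463/38, -535/38) → C = -1996/19
  (157/82, -1365/82) → C = -3044/41
The feasible region has finitely many vertices and no improving ray; the maximum is -3044/41 at (157/82, -1365/82).

bounded optimum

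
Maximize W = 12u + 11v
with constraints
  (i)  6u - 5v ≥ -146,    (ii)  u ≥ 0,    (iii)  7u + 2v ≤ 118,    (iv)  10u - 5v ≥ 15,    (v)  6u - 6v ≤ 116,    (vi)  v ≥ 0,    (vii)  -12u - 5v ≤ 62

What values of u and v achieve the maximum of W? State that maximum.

u = 124/11, v = 215/11, maximum W = 3853/11

Extreme points and W = 12u + 11v:
  (124/11, 215/11) → W = 3853/11
  (118/7, 0) → W = 1416/7
  (3/2, 0) → W = 18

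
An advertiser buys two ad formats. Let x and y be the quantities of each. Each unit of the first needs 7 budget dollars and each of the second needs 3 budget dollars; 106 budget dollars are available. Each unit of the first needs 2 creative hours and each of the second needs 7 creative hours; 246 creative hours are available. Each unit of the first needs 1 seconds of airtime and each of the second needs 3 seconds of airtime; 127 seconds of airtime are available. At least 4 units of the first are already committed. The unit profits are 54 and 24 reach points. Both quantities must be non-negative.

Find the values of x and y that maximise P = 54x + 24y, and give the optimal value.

x = 4, y = 26, maximum P = 840

Vertices and P = 54x + 24y:
  (106/7, 0) → P = 5724/7
  (4, 0) → P = 216
  (4, 26) → P = 840

The optimum lies where 7x + 3y = 106 and x = 4.
Solving simultaneously gives x = 4, y = 26.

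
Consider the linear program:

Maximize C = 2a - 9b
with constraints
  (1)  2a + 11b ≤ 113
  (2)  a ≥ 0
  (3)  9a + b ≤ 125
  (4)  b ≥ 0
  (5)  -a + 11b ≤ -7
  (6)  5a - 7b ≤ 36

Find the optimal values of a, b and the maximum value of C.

a = 36/5, b = 0, maximum C = 72/5

Corner points and C = 2a - 9b:
  (7, 0) → C = 14
  (36/5, 0) → C = 72/5
  (347/48, 1/48) → C = 685/48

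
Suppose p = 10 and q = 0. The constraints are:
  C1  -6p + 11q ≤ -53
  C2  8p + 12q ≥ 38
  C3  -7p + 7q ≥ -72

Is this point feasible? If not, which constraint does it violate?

C1: -60 ≤ -53 ✓
C2: 80 ≥ 38 ✓
C3: -70 ≥ -72 ✓

feasible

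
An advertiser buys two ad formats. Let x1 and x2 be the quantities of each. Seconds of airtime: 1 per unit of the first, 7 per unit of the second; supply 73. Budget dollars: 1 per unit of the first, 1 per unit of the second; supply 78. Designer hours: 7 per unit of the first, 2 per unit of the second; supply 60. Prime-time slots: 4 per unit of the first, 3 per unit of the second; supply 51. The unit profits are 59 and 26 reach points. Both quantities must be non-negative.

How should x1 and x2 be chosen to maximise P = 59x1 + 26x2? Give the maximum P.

x1 = 6, x2 = 9, maximum P = 588

Extreme points and P = 59x1 + 26x2:
  (0, 0) → P = 0
  (0, 73/7) → P = 1898/7
  (60/7, 0) → P = 3540/7
  (138/25, 241/25) → P = 14408/25
  (6, 9) → P = 588

At the optimal vertex, 7x1 + 2x2 = 60 and 4x1 + 3x2 = 51.
Solving simultaneously gives x1 = 6, x2 = 9.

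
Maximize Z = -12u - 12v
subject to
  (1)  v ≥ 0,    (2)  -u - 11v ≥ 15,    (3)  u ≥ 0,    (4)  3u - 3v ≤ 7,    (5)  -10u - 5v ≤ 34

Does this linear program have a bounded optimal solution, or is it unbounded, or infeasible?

The boundaries v = 0 and u = 0 meet at (0, 0), but that point violates -u - 11v ≥ 15. Every candidate vertex is excluded by some other constraint, so the feasible region is empty.

infeasible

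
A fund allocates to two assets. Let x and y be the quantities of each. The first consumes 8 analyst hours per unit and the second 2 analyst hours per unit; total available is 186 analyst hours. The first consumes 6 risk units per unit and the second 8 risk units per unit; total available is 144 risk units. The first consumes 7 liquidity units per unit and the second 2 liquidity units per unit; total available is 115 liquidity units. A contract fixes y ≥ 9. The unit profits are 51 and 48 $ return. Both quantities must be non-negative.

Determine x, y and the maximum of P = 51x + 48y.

x = 12, y = 9, maximum P = 1044

Corner points and P = 51x + 48y:
  (0, 18) → P = 864
  (0, 9) → P = 432
  (12, 9) → P = 1044

The binding constraints are 6x + 8y = 144 and y = 9.
Solving simultaneously gives x = 12, y = 9.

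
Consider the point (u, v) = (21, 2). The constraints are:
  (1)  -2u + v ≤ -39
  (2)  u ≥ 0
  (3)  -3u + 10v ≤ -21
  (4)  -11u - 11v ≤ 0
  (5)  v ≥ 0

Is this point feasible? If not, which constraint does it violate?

(1): -40 ≤ -39 ✓
(2): 21 ≥ 0 ✓
(3): -43 ≤ -21 ✓
(4): -253 ≤ 0 ✓
(5): 2 ≥ 0 ✓

feasible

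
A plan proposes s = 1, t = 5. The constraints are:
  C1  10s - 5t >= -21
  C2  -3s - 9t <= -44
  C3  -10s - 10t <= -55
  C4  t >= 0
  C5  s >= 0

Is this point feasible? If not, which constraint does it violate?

feasible

C1: -15 ≥ -21 ✓
C2: -48 ≤ -44 ✓
C3: -60 ≤ -55 ✓
C4: 5 ≥ 0 ✓
C5: 1 ≥ 0 ✓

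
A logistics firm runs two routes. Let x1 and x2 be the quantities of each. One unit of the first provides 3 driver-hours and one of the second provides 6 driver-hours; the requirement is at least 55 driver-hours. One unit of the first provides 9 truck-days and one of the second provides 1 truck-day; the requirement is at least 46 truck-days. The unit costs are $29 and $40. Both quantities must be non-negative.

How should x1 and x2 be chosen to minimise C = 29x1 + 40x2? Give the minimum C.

Extreme points and C = 29x1 + 40x2:
  (0, 46) → C = 1840
  (55/3, 0) → C = 1595/3
  (13/3, 7) → C = 1217/3
The feasible region is unbounded (it extends along (0, 1), (1, 0)), but C strictly increases along every unbounded feasible direction, so there is no improving ray and the minimum is attained at a vertex.

The binding constraints are 3x1 + 6x2 = 55 and 9x1 + x2 = 46.
Solving simultaneously gives x1 = 13/3, x2 = 7.

x1 = 13/3, x2 = 7, minimum C = 1217/3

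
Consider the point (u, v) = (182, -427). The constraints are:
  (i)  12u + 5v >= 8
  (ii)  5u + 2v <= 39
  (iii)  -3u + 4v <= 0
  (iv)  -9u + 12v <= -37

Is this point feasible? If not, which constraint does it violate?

not feasible — violates (ii)

Constraint (ii): 5u + 2v = 56, which is not ≤ 39. All other constraints are satisfied.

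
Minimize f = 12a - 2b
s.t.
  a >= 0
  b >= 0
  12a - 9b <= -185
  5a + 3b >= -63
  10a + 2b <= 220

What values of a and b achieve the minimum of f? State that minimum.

a = 0, b = 110, minimum f = -220

Feasible corners and f = 12a - 2b:
  (0, 185/9) → f = -370/9
  (0, 110) → f = -220
  (805/57, 2245/57) → f = 5170/57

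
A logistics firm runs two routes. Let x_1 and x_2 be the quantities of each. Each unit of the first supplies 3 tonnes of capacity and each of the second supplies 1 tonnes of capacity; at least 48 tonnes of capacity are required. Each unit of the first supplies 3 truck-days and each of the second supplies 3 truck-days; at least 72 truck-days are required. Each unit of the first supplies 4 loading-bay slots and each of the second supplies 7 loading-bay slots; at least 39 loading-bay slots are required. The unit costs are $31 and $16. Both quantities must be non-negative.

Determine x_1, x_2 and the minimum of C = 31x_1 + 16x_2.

Extreme points and C = 31x_1 + 16x_2:
  (0, 48) → C = 768
  (24, 0) → C = 744
  (12, 12) → C = 564
The feasible region is unbounded (it extends along (0, 1), (1, 0)), but C strictly increases along every unbounded feasible direction, so there is no improving ray and the minimum is attained at a vertex.

The optimum lies where 3x_1 + x_2 = 48 and 3x_1 + 3x_2 = 72.
Solving simultaneously gives x_1 = 12, x_2 = 12.

x_1 = 12, x_2 = 12, minimum C = 564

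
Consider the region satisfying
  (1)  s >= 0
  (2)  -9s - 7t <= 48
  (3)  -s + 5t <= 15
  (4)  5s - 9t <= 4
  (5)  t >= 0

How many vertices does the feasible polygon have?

Pairwise boundary intersections that survive every other constraint:
  (0, 3)
  (0, 0)
  (155/16, 79/16)
  (4/5, 0)

4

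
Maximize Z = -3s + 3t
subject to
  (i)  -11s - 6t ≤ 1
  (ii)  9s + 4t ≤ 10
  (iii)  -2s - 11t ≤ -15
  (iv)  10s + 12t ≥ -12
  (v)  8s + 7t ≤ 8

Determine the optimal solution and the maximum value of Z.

s = -55/29, t = 96/29, maximum Z = 453/29

Extreme points and Z = -3s + 3t:
  (-101/109, 167/109) → Z = 804/109
  (-55/29, 96/29) → Z = 453/29
  (-17/74, 52/37) → Z = 363/74

At the optimal vertex, -11s - 6t = 1 and 8s + 7t = 8.
Solving simultaneously gives s = -55/29, t = 96/29.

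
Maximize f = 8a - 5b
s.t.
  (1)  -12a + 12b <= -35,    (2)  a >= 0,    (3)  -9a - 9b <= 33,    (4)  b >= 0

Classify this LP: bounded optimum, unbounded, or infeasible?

From the feasible point (35/12, 0), moving in the direction (12, 12) keeps every constraint satisfied while f increases without bound.

unbounded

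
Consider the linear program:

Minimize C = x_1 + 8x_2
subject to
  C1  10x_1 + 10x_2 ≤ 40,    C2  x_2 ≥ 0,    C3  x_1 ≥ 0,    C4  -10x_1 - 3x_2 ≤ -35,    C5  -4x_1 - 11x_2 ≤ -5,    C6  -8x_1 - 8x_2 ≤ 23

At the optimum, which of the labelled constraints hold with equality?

C2 and C4

Extreme points and C = x_1 + 8x_2:
  (4, 0) → C = 4
  (23/7, 5/7) → C = 9
  (7/2, 0) → C = 7/2

The minimum is at (7/2, 0). Substituting into each constraint, equality holds for C2 and C4; the remaining constraints have slack.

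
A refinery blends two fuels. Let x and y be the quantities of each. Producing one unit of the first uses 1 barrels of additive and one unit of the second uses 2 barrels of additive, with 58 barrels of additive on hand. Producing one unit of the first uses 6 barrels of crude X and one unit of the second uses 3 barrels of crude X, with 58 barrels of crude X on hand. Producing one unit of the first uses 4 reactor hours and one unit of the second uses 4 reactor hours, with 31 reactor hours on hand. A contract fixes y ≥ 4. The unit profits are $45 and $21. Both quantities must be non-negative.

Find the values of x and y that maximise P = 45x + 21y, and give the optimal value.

Feasible corners and P = 45x + 21y:
  (0, 31/4) → P = 651/4
  (0, 4) → P = 84
  (15/4, 4) → P = 1011/4

x = 15/4, y = 4, maximum P = 1011/4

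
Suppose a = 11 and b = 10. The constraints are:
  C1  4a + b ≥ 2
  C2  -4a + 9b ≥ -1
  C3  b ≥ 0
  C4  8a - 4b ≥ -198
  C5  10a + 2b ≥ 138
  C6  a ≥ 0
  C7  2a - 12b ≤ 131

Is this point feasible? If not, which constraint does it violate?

not feasible — violates C5

Constraint C5: 10a + 2b = 130, which is not ≥ 138. All other constraints are satisfied.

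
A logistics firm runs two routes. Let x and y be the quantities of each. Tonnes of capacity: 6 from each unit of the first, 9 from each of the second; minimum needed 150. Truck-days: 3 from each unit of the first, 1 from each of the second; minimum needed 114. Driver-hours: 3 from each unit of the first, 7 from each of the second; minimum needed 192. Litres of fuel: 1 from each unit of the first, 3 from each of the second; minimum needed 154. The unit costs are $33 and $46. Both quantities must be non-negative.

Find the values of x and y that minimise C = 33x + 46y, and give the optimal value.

Corner points and C = 33x + 46y:
  (0, 114) → C = 5244
  (154, 0) → C = 5082
  (47/2, 87/2) → C = 5553/2
The feasible region is unbounded (it extends along (0, 1), (1, 0)), but C strictly increases along every unbounded feasible direction, so there is no improving ray and the minimum is attained at a vertex.

x = 47/2, y = 87/2, minimum C = 5553/2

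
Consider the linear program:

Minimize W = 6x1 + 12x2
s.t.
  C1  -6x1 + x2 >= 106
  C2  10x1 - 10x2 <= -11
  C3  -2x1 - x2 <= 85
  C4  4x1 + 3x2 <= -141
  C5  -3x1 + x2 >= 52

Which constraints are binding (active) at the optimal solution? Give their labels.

C2 and C3

Extreme points and W = 6x1 + 12x2:
  (-287/10, -138/5) → W = -2517/5
  (-509/20, -487/20) → W = -4449/10
  (-57, 29) → W = 6
  (-297/13, -215/13) → W = -4362/13

The minimum is at (-287/10, -138/5). Substituting into each constraint, equality holds for C2 and C3; the remaining constraints have slack.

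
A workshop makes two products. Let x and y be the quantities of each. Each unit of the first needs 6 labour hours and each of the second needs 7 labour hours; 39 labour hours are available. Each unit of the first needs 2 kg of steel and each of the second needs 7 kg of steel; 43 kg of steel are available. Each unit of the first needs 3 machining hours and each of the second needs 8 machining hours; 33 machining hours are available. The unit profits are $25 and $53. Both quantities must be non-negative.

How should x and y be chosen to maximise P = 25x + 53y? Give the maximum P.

Feasible corners and P = 25x + 53y:
  (0, 0) → P = 0
  (0, 33/8) → P = 1749/8
  (13/2, 0) → P = 325/2
  (3, 3) → P = 234

The optimum lies where 6x + 7y = 39 and 3x + 8y = 33.
Solving simultaneously gives x = 3, y = 3.

x = 3, y = 3, maximum P = 234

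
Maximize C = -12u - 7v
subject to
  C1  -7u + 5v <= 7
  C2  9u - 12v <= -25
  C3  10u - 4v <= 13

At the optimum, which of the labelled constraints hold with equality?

Corner points and C = -12u - 7v:
  (41/39, 112/39) → C = -1276/39
  (93/22, 161/22) → C = -2243/22
  (64/21, 367/84) → C = -5641/84

The maximum is at (41/39, 112/39). Substituting into each constraint, equality holds for C1 and C2; the remaining constraints have slack.

C1 and C2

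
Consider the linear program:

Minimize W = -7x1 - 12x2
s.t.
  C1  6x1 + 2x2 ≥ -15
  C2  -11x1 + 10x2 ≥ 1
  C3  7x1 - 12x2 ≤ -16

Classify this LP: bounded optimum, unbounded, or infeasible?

From the feasible point (-106/43, -9/86), moving in the direction (10, 11) keeps every constraint satisfied while W decreases without bound.

unbounded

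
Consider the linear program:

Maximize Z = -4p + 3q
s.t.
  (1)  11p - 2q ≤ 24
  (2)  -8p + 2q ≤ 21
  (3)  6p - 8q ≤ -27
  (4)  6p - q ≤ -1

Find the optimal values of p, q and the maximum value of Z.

Corner points and Z = -4p + 3q:
  (-57/26, 45/26) → Z = 363/26
  (19/4, 59/2) → Z = 139/2
  (19/42, 26/7) → Z = 28/3

p = 19/4, q = 59/2, maximum Z = 139/2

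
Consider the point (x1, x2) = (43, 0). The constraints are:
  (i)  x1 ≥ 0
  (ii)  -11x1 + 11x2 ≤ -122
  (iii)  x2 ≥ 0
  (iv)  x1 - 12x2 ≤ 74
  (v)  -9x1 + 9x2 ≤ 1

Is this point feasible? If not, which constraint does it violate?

(i): 43 ≥ 0 ✓
(ii): -473 ≤ -122 ✓
(iii): 0 ≥ 0 ✓
(iv): 43 ≤ 74 ✓
(v): -387 ≤ 1 ✓

feasible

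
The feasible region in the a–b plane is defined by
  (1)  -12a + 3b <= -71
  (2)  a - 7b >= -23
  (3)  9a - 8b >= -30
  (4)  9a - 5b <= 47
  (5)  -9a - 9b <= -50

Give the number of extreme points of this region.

3

The feasible vertices (each the meet of two boundaries and inside every other half-plane) are:
  (566/81, 347/81)
  (214/33, 25/11)
  (222/29, 127/29)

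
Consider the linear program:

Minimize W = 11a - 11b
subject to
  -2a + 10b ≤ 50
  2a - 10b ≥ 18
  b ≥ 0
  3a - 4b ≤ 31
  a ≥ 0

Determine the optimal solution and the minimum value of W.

The binding constraints are 2a - 10b = 18 and b = 0.
Solving simultaneously gives a = 9, b = 0.

a = 9, b = 0, minimum W = 99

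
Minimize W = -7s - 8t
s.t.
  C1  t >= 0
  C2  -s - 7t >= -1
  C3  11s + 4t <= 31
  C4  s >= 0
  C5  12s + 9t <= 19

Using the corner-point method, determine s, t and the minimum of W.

s = 1, t = 0, minimum W = -7

Feasible corners and W = -7s - 8t:
  (1, 0) → W = -7
  (0, 0) → W = 0
  (0, 1/7) → W = -8/7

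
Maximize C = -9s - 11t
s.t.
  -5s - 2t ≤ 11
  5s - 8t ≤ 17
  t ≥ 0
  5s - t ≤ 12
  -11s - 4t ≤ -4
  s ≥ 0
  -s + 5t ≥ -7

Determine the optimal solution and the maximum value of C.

s = 4/11, t = 0, maximum C = -36/11

Corner points and C = -9s - 11t:
  (12/5, 0) → C = -108/5
  (4/11, 0) → C = -36/11
  (0, 1) → C = -11
The feasible region is unbounded (it extends along (0, 1), (1, 5)), but C strictly decreases along every unbounded feasible direction, so there is no improving ray and the maximum is attained at a vertex.

The binding constraints are t = 0 and -11s - 4t = -4.
Solving simultaneously gives s = 4/11, t = 0.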